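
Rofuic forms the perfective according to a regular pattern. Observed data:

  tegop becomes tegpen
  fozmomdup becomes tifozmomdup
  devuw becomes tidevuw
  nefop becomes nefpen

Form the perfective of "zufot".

zuften

tegop and fozmomdup both end in -p yet inflect differently (tegpen, tifozmomdup), so the final letter is not what conditions the rule; the last vowel is.
"zufot" has last vowel 'o'. The stems whose last vowel is 'o' (tegop → tegpen, nefop → nefpen) delete the last vowel and add -en.
So zufot → zuften.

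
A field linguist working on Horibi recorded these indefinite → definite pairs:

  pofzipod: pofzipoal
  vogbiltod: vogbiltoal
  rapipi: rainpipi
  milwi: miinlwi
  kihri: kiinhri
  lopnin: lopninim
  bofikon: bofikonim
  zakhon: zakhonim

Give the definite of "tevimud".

"tevimud" ends in -d. The stems ending in -d (pofzipod → pofzipoal, vogbiltod → vogbiltoal) drop the final letter and add -al.
So tevimud → tevimual.

tevimual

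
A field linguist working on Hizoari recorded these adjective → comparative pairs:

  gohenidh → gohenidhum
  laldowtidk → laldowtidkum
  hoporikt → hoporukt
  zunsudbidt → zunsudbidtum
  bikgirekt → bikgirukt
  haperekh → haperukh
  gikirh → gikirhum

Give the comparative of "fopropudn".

hoporikt and zunsudbidt both end in -t yet inflect differently (hoporukt, zunsudbidtum), so the final letter is not what conditions the rule; the second-to-last letter is.
"fopropudn" has second-to-last letter 'd'. The stems whose second-to-last letter is 'd' (zunsudbidt → zunsudbidtum, gohenidh → gohenidhum, laldowtidk → laldowtidkum) add -um.
So fopropudn → fopropudnum.

fopropudnum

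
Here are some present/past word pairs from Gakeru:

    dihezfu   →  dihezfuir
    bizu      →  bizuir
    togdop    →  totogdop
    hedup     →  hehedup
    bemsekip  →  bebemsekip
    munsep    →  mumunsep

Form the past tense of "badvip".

babadvip

dihezfu and hedup both have last vowel 'u' yet inflect differently (dihezfuir, hehedup), so the last vowel is not what conditions the rule; the final letter is.
"badvip" ends in -p. The stems ending in -p (togdop → totogdop, hedup → hehedup, bemsekip → bebemsekip) repeat the first consonant+vowel as a prefix.
The other pattern: stems ending in -u add -ir.
So badvip → babadvip.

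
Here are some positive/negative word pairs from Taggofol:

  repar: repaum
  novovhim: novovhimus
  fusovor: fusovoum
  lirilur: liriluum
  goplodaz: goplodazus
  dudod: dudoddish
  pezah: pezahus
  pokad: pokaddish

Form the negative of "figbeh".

repar and pokad both have last vowel 'a' yet inflect differently (repaum, pokaddish), so the last vowel is not what conditions the rule; the final letter is.
"figbeh" ends in -h. The one such stem in the data (pezah → pezahus) adds -us, so the same rule applies.
So figbeh → figbehus.

figbehus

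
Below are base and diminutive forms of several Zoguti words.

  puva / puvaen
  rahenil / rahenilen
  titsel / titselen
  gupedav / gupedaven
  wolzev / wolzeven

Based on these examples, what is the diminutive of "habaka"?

habakaen

Every pair shown (puva → puvaen, rahenil → rahenilen, titsel → titselen, …) follows the same rule: add -en.
So habaka → habakaen.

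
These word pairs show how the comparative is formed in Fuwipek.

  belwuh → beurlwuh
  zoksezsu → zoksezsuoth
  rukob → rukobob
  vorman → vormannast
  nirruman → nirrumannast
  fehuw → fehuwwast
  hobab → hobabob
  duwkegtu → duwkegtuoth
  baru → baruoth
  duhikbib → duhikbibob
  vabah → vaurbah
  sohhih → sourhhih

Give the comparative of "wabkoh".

waurbkoh

vabah and hobab both have last vowel 'a' yet inflect differently (vaurbah, hobabob), so the last vowel is not what conditions the rule; the final letter is.
"wabkoh" ends in -h. The stems ending in -h (sohhih → sourhhih, vabah → vaurbah, belwuh → beurlwuh) insert -ur- after the first vowel.
The other patterns: stems ending in -b add -ob; stems ending in -u add -oth; stems ending in -n or -w double the final consonant and add -ast.
So wabkoh → waurbkoh.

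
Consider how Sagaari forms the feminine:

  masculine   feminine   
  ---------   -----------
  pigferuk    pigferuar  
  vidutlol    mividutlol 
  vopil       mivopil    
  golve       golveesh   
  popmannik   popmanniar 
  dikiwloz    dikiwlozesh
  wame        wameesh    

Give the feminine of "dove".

doveesh

"dove" ends in -e. The stems ending in -e (golve → golveesh, wame → wameesh) add -esh.
So dove → doveesh.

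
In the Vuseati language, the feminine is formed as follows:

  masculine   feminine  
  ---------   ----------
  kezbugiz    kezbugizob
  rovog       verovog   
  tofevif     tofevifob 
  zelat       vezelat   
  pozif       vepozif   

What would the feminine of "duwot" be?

veduwot

"duwot" has 2 vowels. The stems with 2 vowels (rovog → verovog, zelat → vezelat, pozif → vepozif) add the prefix ve-.
So duwot → veduwot.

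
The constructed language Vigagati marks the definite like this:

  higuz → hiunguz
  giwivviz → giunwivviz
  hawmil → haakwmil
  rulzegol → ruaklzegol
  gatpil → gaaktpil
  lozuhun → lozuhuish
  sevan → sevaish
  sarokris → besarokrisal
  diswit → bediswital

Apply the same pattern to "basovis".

bebasovisal

giwivviz and hawmil both have last vowel 'i' yet inflect differently (giunwivviz, haakwmil), so the last vowel is not what conditions the rule; the final letter is.
"basovis" ends in -s. The one such stem in the data (sarokris → besarokrisal) adds be- … -al around the stem, so the same rule applies.
The other patterns: stems ending in -z insert -un- after the first vowel; stems ending in -l insert -ak- after the first vowel; stems ending in -n drop the final letter and add -ish.
So basovis → bebasovisal.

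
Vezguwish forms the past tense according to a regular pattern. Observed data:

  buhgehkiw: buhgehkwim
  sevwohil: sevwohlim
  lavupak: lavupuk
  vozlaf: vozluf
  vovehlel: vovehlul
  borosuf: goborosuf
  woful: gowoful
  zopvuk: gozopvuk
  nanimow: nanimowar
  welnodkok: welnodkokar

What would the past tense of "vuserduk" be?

sevwohil and vovehlel both end in -l yet inflect differently (sevwohlim, vovehlul), so the final letter is not what conditions the rule; the last vowel is.
"vuserduk" has last vowel 'u'. The stems whose last vowel is 'u' (borosuf → goborosuf, woful → gowoful, zopvuk → gozopvuk) add the prefix go-.
So vuserduk → govuserduk.

govuserduk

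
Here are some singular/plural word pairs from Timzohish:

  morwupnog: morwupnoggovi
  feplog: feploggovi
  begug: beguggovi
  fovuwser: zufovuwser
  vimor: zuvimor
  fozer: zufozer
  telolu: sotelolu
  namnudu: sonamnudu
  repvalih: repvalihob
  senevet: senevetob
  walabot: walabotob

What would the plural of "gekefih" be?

gekefihob

morwupnog and vimor both have last vowel 'o' yet inflect differently (morwupnoggovi, zuvimor), so the last vowel is not what conditions the rule; the final letter is.
"gekefih" ends in -h. The one such stem in the data (repvalih → repvalihob) adds -ob, so the same rule applies.
So gekefih → gekefihob.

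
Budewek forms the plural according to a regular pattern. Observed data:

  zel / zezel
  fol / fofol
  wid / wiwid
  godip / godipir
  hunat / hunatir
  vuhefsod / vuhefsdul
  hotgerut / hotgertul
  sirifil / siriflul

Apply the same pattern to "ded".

deded

wid and vuhefsod both end in -d yet inflect differently (wiwid, vuhefsdul), so the final letter is not what conditions the rule; the number of vowels is.
"ded" has 1 vowel. The stems with 1 vowel (zel → zezel, fol → fofol, wid → wiwid) repeat the first consonant+vowel as a prefix.
So ded → deded.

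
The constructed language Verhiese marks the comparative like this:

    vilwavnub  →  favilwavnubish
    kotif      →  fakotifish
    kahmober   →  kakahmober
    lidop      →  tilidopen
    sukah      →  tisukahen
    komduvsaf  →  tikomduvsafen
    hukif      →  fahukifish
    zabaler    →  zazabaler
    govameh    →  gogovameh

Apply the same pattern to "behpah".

tibehpahen

govameh and sukah both end in -h yet inflect differently (gogovameh, tisukahen), so the final letter is not what conditions the rule; the last vowel is.
"behpah" has last vowel 'a'. The stems whose last vowel is 'a' (sukah → tisukahen, komduvsaf → tikomduvsafen) add ti- … -en around the stem.
So behpah → tibehpahen.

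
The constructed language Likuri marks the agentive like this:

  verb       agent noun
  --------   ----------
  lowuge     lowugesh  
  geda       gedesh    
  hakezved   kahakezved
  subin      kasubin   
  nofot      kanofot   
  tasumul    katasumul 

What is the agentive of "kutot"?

lowuge and hakezved both have last vowel 'e' yet inflect differently (lowugesh, kahakezved), so the last vowel is not what conditions the rule; whether the stem ends in a vowel or a consonant is.
"kutot" ends in a consonant. The stems ending in a consonant (hakezved → kahakezved, subin → kasubin, nofot → kanofot) add the prefix ka-.
The other pattern: stems ending in a vowel drop the final letter and add -esh.
So kutot → kakutot.

kakutot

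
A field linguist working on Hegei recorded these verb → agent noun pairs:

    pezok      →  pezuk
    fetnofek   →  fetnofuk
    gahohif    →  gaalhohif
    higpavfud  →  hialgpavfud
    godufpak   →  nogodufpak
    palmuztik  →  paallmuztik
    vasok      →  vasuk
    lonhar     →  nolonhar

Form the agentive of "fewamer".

godufpak and palmuztik both end in -k yet inflect differently (nogodufpak, paallmuztik), so the final letter is not what conditions the rule; the last vowel is.
"fewamer" has last vowel 'e'. The one such stem in the data (fetnofek → fetnofuk) changes the last vowel to 'u' (as do vasok, pezok), so the same rule applies.
So fewamer → fewamur.

fewamur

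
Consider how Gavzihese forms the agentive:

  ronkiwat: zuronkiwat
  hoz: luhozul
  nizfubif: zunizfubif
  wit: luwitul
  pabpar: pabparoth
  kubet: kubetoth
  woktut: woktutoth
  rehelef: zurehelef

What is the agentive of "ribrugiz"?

zuribrugiz

wit and woktut both end in -t yet inflect differently (luwitul, woktutoth), so the final letter is not what conditions the rule; the number of vowels is.
"ribrugiz" has 3 vowels. The stems with 3 vowels (ronkiwat → zuronkiwat, nizfubif → zunizfubif, rehelef → zurehelef) add the prefix zu-.
The other patterns: stems with 1 vowel add lu- … -ul around the stem; stems with 2 vowels add -oth.
So ribrugiz → zuribrugiz.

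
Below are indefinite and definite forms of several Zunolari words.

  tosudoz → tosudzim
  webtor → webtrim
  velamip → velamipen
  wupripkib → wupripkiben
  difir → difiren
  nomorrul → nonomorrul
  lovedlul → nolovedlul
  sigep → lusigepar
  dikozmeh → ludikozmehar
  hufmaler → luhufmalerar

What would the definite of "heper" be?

luheperar

"heper" has last vowel 'e'. The stems whose last vowel is 'e' (sigep → lusigepar, dikozmeh → ludikozmehar, hufmaler → luhufmalerar) add lu- … -ar around the stem.
So heper → luheperar.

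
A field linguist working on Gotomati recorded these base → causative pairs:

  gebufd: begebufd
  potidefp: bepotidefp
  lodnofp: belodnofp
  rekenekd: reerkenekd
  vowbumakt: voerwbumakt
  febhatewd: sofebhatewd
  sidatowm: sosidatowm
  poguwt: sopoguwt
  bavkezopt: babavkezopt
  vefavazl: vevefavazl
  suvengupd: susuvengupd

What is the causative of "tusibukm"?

tuersibukm

gebufd and rekenekd both end in -d yet inflect differently (begebufd, reerkenekd), so the final letter is not what conditions the rule; the second-to-last letter is.
"tusibukm" has second-to-last letter 'k'. The stems whose second-to-last letter is 'k' (rekenekd → reerkenekd, vowbumakt → voerwbumakt) insert -er- after the first vowel.
The other patterns: stems whose second-to-last letter is 'f' add the prefix be-; stems whose second-to-last letter is 'w' add the prefix so-; stems whose second-to-last letter is 'p' or 'z' repeat the first consonant+vowel as a prefix.
So tusibukm → tuersibukm.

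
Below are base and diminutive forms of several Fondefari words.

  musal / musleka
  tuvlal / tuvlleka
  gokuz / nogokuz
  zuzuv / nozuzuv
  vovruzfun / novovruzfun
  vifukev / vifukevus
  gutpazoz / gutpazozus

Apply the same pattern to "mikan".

mikneka

zuzuv and vifukev both end in -v yet inflect differently (nozuzuv, vifukevus), so the final letter is not what conditions the rule; the last vowel is.
"mikan" has last vowel 'a'. The stems whose last vowel is 'a' (musal → musleka, tuvlal → tuvlleka) delete the last vowel and add -eka.
So mikan → mikneka.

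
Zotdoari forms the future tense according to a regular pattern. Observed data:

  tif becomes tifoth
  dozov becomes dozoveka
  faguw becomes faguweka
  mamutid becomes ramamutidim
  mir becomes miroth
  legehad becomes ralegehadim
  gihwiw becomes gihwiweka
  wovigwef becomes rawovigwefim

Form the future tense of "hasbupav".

rahasbupavim

tif and wovigwef both end in -f yet inflect differently (tifoth, rawovigwefim), so the final letter is not what conditions the rule; the number of vowels is.
"hasbupav" has 3 vowels. The stems with 3 vowels (mamutid → ramamutidim, legehad → ralegehadim, wovigwef → rawovigwefim) add ra- … -im around the stem.
So hasbupav → rahasbupavim.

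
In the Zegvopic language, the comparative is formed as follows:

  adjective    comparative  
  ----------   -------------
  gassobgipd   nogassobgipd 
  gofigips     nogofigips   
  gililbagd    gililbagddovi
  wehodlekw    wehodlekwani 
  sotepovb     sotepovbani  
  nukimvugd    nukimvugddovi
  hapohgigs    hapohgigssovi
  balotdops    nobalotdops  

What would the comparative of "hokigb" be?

hokigbbovi

"hokigb" has second-to-last letter 'g'. The stems whose second-to-last letter is 'g' (hapohgigs → hapohgigssovi, nukimvugd → nukimvugddovi, gililbagd → gililbagddovi) double the final consonant and add -ovi.
The other patterns: stems whose second-to-last letter is 'p' add the prefix no-; stems whose second-to-last letter is 'k' or 'v' add -ani.
So hokigb → hokigbbovi.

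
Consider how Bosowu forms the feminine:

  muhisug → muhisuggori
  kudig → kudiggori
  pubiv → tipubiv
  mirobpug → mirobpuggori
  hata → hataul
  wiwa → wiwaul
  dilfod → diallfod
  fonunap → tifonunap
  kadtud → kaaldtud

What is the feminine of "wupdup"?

tiwupdup

kadtud and muhisug both have last vowel 'u' yet inflect differently (kaaldtud, muhisuggori), so the last vowel is not what conditions the rule; the final letter is.
"wupdup" ends in -p. The one such stem in the data (fonunap → tifonunap) adds the prefix ti-, so the same rule applies.
The other patterns: stems ending in -d insert -al- after the first vowel; stems ending in -g double the final consonant and add -ori; stems ending in -a add -ul.
So wupdup → tiwupdup.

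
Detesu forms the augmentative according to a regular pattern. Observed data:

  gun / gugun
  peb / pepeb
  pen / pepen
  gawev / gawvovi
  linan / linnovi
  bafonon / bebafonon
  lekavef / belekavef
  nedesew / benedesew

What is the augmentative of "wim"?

wiwim

"wim" has 1 vowel. The stems with 1 vowel (gun → gugun, peb → pepeb, pen → pepen) repeat the first consonant+vowel as a prefix.
So wim → wiwim.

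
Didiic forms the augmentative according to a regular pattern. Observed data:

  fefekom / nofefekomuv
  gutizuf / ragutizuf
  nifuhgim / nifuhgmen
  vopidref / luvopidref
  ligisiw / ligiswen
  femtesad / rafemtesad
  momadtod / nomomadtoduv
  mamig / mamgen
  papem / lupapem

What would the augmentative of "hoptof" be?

nifuhgim and papem both end in -m yet inflect differently (nifuhgmen, lupapem), so the final letter is not what conditions the rule; the last vowel is.
"hoptof" has last vowel 'o'. The stems whose last vowel is 'o' (momadtod → nomomadtoduv, fefekom → nofefekomuv) add no- … -uv around the stem.
The other patterns: stems whose last vowel is 'i' delete the last vowel and add -en; stems whose last vowel is 'e' add the prefix lu-; stems whose last vowel is 'a' or 'u' add the prefix ra-.
So hoptof → nohoptofuv.

nohoptofuv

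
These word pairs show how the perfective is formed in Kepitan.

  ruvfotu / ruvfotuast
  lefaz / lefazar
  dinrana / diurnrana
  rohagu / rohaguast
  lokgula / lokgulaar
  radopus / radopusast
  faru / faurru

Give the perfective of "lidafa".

lokgula and dinrana both end in -a yet inflect differently (lokgulaar, diurnrana), so the final letter is not what conditions the rule; the first letter is.
"lidafa" begins with l-. The stems beginning with l- (lefaz → lefazar, lokgula → lokgulaar) add -ar.
The other patterns: stems beginning with r- add -ast; stems beginning with d- or f- insert -ur- after the first vowel.
So lidafa → lidafaar.

lidafaar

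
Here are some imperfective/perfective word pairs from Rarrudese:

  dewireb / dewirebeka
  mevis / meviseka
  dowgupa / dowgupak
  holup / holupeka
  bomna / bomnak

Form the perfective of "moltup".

moltupeka

dowgupa and dewireb both begin with d- yet inflect differently (dowgupak, dewirebeka), so the first letter is not what conditions the rule; whether the stem ends in a vowel or a consonant is.
"moltup" ends in a consonant. The stems ending in a consonant (mevis → meviseka, dewireb → dewirebeka, holup → holupeka) add -eka.
So moltup → moltupeka.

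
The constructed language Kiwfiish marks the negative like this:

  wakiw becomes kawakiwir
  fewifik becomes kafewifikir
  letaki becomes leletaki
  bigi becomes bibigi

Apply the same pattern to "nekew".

kanekewir

"nekew" ends in a consonant. The stems ending in a consonant (wakiw → kawakiwir, fewifik → kafewifikir) add ka- … -ir around the stem.
The other pattern: stems ending in a vowel repeat the first consonant+vowel as a prefix.
So nekew → kanekewir.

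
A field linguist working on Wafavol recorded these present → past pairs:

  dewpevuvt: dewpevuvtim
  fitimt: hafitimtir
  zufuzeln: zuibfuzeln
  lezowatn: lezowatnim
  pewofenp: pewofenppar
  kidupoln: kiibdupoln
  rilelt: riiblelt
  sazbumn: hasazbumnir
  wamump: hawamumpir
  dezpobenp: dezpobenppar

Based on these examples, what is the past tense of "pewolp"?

peibwolp

pewofenp and wamump both end in -p yet inflect differently (pewofenppar, hawamumpir), so the final letter is not what conditions the rule; the second-to-last letter is.
"pewolp" has second-to-last letter 'l'. The stems whose second-to-last letter is 'l' (rilelt → riiblelt, kidupoln → kiibdupoln, zufuzeln → zuibfuzeln) insert -ib- after the first vowel.
The other patterns: stems whose second-to-last letter is 'n' double the final consonant and add -ar; stems whose second-to-last letter is 'm' add ha- … -ir around the stem; stems whose second-to-last letter is 't' or 'v' add -im.
So pewolp → peibwolp.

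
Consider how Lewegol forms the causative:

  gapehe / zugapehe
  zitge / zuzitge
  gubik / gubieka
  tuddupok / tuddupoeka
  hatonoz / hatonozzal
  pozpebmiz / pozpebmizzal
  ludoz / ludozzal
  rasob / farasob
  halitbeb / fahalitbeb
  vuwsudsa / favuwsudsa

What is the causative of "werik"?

tuddupok and hatonoz both have last vowel 'o' yet inflect differently (tuddupoeka, hatonozzal), so the last vowel is not what conditions the rule; the final letter is.
"werik" ends in -k. The stems ending in -k (gubik → gubieka, tuddupok → tuddupoeka) drop the final letter and add -eka.
The other patterns: stems ending in -e add the prefix zu-; stems ending in -z double the final consonant and add -al; stems ending in -a or -b add the prefix fa-.
So werik → werieka.

werieka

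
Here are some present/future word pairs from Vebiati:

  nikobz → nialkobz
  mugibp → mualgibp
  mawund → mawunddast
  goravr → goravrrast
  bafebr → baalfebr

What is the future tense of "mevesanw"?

mevesanwwast

bafebr and goravr both end in -r yet inflect differently (baalfebr, goravrrast), so the final letter is not what conditions the rule; the second-to-last letter is.
"mevesanw" has second-to-last letter 'n'. The one such stem in the data (mawund → mawunddast) doubles the final consonant and adds -ast (as does goravr), so the same rule applies.
The other pattern: stems whose second-to-last letter is 'b' insert -al- after the first vowel.
So mevesanw → mevesanwwast.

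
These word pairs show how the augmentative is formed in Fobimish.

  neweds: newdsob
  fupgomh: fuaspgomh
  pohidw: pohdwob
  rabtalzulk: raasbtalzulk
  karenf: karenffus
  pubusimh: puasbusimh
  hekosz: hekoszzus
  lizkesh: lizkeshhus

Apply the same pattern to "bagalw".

baasgalw

lizkesh and fupgomh both end in -h yet inflect differently (lizkeshhus, fuaspgomh), so the final letter is not what conditions the rule; the second-to-last letter is.
"bagalw" has second-to-last letter 'l'. The one such stem in the data (rabtalzulk → raasbtalzulk) inserts -as- after the first vowel (as do fupgomh, pubusimh), so the same rule applies.
The other patterns: stems whose second-to-last letter is 'n' or 's' double the final consonant and add -us; stems whose second-to-last letter is 'd' delete the last vowel and add -ob.
So bagalw → baasgalw.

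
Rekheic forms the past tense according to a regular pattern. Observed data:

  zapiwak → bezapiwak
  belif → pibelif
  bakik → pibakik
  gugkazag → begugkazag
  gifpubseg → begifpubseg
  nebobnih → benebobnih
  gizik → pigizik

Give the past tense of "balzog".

zapiwak and gizik both end in -k yet inflect differently (bezapiwak, pigizik), so the final letter is not what conditions the rule; the number of vowels is.
"balzog" has 2 vowels. The stems with 2 vowels (belif → pibelif, gizik → pigizik, bakik → pibakik) add the prefix pi-.
The other pattern: stems with 3 vowels add the prefix be-.
So balzog → pibalzog.

pibalzog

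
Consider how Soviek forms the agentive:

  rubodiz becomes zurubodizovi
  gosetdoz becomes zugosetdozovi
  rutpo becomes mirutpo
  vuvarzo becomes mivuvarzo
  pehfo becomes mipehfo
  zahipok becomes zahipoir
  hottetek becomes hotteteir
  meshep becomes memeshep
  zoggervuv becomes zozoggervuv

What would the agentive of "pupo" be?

mipupo

"pupo" ends in -o. The stems ending in -o (rutpo → mirutpo, vuvarzo → mivuvarzo, pehfo → mipehfo) add the prefix mi-.
So pupo → mipupo.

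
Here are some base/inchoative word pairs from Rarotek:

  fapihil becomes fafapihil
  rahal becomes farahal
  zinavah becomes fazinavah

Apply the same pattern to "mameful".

Every pair shown (fapihil → fafapihil, rahal → farahal, zinavah → fazinavah) follows the same rule: add the prefix fa-.
So mameful → famameful.

famameful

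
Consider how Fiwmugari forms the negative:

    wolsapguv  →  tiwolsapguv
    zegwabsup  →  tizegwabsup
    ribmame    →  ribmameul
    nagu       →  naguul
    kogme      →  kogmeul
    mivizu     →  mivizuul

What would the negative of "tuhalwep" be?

zegwabsup and nagu both have last vowel 'u' yet inflect differently (tizegwabsup, naguul), so the last vowel is not what conditions the rule; whether the stem ends in a vowel or a consonant is.
"tuhalwep" ends in a consonant. The stems ending in a consonant (zegwabsup → tizegwabsup, wolsapguv → tiwolsapguv) add the prefix ti-.
The other pattern: stems ending in a vowel add -ul.
So tuhalwep → tituhalwep.

tituhalwep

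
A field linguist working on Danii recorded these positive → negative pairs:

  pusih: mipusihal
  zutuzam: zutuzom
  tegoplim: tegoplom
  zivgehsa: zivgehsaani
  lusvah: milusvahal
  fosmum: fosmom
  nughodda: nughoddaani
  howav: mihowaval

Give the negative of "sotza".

zivgehsa and zutuzam both have last vowel 'a' yet inflect differently (zivgehsaani, zutuzom), so the last vowel is not what conditions the rule; the final letter is.
"sotza" ends in -a. The stems ending in -a (zivgehsa → zivgehsaani, nughodda → nughoddaani) add -ani.
So sotza → sotzaani.

sotzaani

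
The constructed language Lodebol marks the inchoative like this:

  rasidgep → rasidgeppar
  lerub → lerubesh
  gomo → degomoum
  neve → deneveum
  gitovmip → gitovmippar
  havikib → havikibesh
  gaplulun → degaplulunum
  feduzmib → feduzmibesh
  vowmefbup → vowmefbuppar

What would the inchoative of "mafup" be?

gitovmip and feduzmib both have last vowel 'i' yet inflect differently (gitovmippar, feduzmibesh), so the last vowel is not what conditions the rule; the final letter is.
"mafup" ends in -p. The stems ending in -p (gitovmip → gitovmippar, vowmefbup → vowmefbuppar, rasidgep → rasidgeppar) double the final consonant and add -ar.
So mafup → mafuppar.

mafuppar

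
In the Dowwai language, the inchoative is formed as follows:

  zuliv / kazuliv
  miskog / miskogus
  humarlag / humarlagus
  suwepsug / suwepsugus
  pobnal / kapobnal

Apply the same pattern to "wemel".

"wemel" ends in -l. The one such stem in the data (pobnal → kapobnal) adds the prefix ka-, so the same rule applies.
So wemel → kawemel.

kawemel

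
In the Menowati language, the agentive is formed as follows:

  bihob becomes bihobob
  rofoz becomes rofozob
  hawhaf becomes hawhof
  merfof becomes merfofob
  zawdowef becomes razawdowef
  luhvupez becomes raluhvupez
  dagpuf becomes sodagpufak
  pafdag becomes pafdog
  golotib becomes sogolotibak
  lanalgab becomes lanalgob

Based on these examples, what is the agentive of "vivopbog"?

merfof and hawhaf both end in -f yet inflect differently (merfofob, hawhof), so the final letter is not what conditions the rule; the last vowel is.
"vivopbog" has last vowel 'o'. The stems whose last vowel is 'o' (rofoz → rofozob, merfof → merfofob, bihob → bihobob) add -ob.
So vivopbog → vivopbogob.

vivopbogob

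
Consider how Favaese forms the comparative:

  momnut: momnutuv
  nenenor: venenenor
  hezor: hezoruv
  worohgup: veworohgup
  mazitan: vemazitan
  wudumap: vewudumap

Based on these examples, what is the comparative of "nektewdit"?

venektewdit

nenenor and hezor both end in -r yet inflect differently (venenenor, hezoruv), so the final letter is not what conditions the rule; the number of vowels is.
"nektewdit" has 3 vowels. The stems with 3 vowels (worohgup → veworohgup, wudumap → vewudumap, nenenor → venenenor) add the prefix ve-.
The other pattern: stems with 2 vowels add -uv.
So nektewdit → venektewdit.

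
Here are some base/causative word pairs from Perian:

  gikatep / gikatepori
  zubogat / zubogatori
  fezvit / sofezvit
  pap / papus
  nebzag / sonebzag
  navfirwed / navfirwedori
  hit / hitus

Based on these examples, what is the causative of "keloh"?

hit and fezvit both end in -t yet inflect differently (hitus, sofezvit), so the final letter is not what conditions the rule; the number of vowels is.
"keloh" has 2 vowels. The stems with 2 vowels (nebzag → sonebzag, fezvit → sofezvit) add the prefix so-.
So keloh → sokeloh.

sokeloh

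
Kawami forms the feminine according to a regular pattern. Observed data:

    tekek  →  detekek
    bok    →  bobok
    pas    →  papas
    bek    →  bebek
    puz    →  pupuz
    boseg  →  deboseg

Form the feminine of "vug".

bok and tekek both end in -k yet inflect differently (bobok, detekek), so the final letter is not what conditions the rule; the number of vowels is.
"vug" has 1 vowel. The stems with 1 vowel (puz → pupuz, bok → bobok, bek → bebek) repeat the first consonant+vowel as a prefix.
The other pattern: stems with 2 vowels add the prefix de-.
So vug → vuvug.

vuvug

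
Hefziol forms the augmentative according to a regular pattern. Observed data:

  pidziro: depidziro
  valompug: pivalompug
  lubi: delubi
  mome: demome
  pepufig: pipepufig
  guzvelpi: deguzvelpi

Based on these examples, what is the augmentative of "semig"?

guzvelpi and pepufig both have last vowel 'i' yet inflect differently (deguzvelpi, pipepufig), so the last vowel is not what conditions the rule; whether the stem ends in a vowel or a consonant is.
"semig" ends in a consonant. The stems ending in a consonant (pepufig → pipepufig, valompug → pivalompug) add the prefix pi-.
The other pattern: stems ending in a vowel add the prefix de-.
So semig → pisemig.

pisemig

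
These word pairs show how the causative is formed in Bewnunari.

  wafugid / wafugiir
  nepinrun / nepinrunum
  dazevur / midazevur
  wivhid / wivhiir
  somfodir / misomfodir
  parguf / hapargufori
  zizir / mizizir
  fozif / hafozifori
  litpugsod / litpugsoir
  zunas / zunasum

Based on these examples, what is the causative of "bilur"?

mibilur

"bilur" ends in -r. The stems ending in -r (zizir → mizizir, somfodir → misomfodir, dazevur → midazevur) add the prefix mi-.
So bilur → mibilur.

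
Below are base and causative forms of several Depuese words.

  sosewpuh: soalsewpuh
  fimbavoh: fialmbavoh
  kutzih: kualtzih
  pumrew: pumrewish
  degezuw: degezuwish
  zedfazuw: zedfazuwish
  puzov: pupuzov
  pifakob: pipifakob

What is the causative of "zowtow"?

sosewpuh and degezuw both have last vowel 'u' yet inflect differently (soalsewpuh, degezuwish), so the last vowel is not what conditions the rule; the final letter is.
"zowtow" ends in -w. The stems ending in -w (pumrew → pumrewish, degezuw → degezuwish, zedfazuw → zedfazuwish) add -ish.
The other patterns: stems ending in -h insert -al- after the first vowel; stems ending in -b or -v repeat the first consonant+vowel as a prefix.
So zowtow → zowtowish.

zowtowish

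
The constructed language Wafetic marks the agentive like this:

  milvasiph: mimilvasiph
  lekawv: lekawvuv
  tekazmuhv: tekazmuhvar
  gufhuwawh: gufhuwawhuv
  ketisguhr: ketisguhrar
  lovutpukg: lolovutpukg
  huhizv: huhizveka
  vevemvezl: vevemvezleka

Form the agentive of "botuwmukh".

bobotuwmukh

"botuwmukh" has second-to-last letter 'k'. The one such stem in the data (lovutpukg → lolovutpukg) repeats the first consonant+vowel as a prefix (as does milvasiph), so the same rule applies.
So botuwmukh → bobotuwmukh.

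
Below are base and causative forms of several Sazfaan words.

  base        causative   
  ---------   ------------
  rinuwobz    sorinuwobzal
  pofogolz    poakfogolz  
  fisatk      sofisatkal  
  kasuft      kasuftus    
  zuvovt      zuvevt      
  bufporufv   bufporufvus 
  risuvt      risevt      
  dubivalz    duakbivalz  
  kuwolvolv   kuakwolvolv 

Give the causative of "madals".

"madals" has second-to-last letter 'l'. The stems whose second-to-last letter is 'l' (dubivalz → duakbivalz, pofogolz → poakfogolz, kuwolvolv → kuakwolvolv) insert -ak- after the first vowel.
So madals → maakdals.

maakdals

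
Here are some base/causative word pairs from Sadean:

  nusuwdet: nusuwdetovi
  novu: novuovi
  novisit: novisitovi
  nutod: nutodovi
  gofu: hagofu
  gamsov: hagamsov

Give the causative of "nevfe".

novu and gofu both end in -u yet inflect differently (novuovi, hagofu), so the final letter is not what conditions the rule; the first letter is.
"nevfe" begins with n-. The stems beginning with n- (nusuwdet → nusuwdetovi, novu → novuovi, novisit → novisitovi) add -ovi.
So nevfe → nevfeovi.

nevfeovi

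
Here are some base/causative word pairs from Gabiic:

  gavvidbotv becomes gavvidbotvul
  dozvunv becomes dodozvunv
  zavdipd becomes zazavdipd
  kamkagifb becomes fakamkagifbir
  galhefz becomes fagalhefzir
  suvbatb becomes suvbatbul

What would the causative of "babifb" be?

suvbatb and kamkagifb both end in -b yet inflect differently (suvbatbul, fakamkagifbir), so the final letter is not what conditions the rule; the second-to-last letter is.
"babifb" has second-to-last letter 'f'. The stems whose second-to-last letter is 'f' (galhefz → fagalhefzir, kamkagifb → fakamkagifbir) add fa- … -ir around the stem.
The other patterns: stems whose second-to-last letter is 't' add -ul; stems whose second-to-last letter is 'n' or 'p' repeat the first consonant+vowel as a prefix.
So babifb → fababifbir.

fababifbir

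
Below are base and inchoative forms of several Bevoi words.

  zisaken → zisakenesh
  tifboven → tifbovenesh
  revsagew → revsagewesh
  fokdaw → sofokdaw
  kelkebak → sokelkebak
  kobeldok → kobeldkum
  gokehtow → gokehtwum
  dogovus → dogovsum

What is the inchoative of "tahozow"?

tahozwum

revsagew and fokdaw both end in -w yet inflect differently (revsagewesh, sofokdaw), so the final letter is not what conditions the rule; the last vowel is.
"tahozow" has last vowel 'o'. The stems whose last vowel is 'o' (kobeldok → kobeldkum, gokehtow → gokehtwum) delete the last vowel and add -um.
The other patterns: stems whose last vowel is 'e' add -esh; stems whose last vowel is 'a' add the prefix so-.
So tahozow → tahozwum.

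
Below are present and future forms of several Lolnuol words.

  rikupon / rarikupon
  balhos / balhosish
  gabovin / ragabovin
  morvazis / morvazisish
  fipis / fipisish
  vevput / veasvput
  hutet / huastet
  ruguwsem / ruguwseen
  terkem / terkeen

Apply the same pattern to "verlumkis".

"verlumkis" ends in -s. The stems ending in -s (morvazis → morvazisish, balhos → balhosish, fipis → fipisish) add -ish.
The other patterns: stems ending in -m drop the final letter and add -en; stems ending in -n add the prefix ra-; stems ending in -t insert -as- after the first vowel.
So verlumkis → verlumkisish.

verlumkisish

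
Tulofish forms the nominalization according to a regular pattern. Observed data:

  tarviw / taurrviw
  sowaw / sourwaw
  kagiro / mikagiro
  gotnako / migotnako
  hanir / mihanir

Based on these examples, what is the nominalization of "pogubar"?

tarviw and hanir both have last vowel 'i' yet inflect differently (taurrviw, mihanir), so the last vowel is not what conditions the rule; the final letter is.
"pogubar" ends in -r. The one such stem in the data (hanir → mihanir) adds the prefix mi-, so the same rule applies.
The other pattern: stems ending in -w insert -ur- after the first vowel.
So pogubar → mipogubar.

mipogubar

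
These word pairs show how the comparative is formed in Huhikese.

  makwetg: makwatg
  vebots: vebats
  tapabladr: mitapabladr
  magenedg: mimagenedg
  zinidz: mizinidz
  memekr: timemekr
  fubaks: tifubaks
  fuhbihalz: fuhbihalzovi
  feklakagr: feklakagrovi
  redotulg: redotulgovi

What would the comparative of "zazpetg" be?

zazpatg

"zazpetg" has second-to-last letter 't'. The stems whose second-to-last letter is 't' (makwetg → makwatg, vebots → vebats) change the last vowel to 'a'.
So zazpetg → zazpatg.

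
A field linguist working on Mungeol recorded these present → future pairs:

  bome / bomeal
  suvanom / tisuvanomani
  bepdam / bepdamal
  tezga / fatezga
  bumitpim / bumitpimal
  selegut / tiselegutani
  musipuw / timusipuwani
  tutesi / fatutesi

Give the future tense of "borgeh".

bepdam and suvanom both end in -m yet inflect differently (bepdamal, tisuvanomani), so the final letter is not what conditions the rule; the first letter is.
"borgeh" begins with b-. The stems beginning with b- (bepdam → bepdamal, bome → bomeal, bumitpim → bumitpimal) add -al.
The other patterns: stems beginning with t- add the prefix fa-; stems beginning with m- or s- add ti- … -ani around the stem.
So borgeh → borgehal.

borgehal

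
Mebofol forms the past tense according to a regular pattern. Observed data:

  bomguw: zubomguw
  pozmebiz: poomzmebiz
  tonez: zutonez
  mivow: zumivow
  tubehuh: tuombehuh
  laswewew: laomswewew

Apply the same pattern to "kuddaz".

tonez and pozmebiz both end in -z yet inflect differently (zutonez, poomzmebiz), so the final letter is not what conditions the rule; the number of vowels is.
"kuddaz" has 2 vowels. The stems with 2 vowels (mivow → zumivow, tonez → zutonez, bomguw → zubomguw) add the prefix zu-.
So kuddaz → zukuddaz.

zukuddaz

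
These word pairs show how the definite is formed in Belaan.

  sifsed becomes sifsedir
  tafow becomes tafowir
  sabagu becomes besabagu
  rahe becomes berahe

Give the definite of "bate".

sifsed and rahe both have last vowel 'e' yet inflect differently (sifsedir, berahe), so the last vowel is not what conditions the rule; whether the stem ends in a vowel or a consonant is.
"bate" ends in a vowel. The stems ending in a vowel (sabagu → besabagu, rahe → berahe) add the prefix be-.
The other pattern: stems ending in a consonant add -ir.
So bate → bebate.

bebate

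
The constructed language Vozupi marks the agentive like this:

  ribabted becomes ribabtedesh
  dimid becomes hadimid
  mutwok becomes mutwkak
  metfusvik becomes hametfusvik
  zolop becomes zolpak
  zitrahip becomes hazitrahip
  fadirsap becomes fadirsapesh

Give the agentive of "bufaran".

mutwok and metfusvik both end in -k yet inflect differently (mutwkak, hametfusvik), so the final letter is not what conditions the rule; the last vowel is.
"bufaran" has last vowel 'a'. The one such stem in the data (fadirsap → fadirsapesh) adds -esh, so the same rule applies.
So bufaran → bufaranesh.

bufaranesh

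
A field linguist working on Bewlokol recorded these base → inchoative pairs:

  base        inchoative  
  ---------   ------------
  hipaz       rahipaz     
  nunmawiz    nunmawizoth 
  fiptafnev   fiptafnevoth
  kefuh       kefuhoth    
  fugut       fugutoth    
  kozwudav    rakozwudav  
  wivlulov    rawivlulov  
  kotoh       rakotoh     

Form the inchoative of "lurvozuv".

lurvozuvoth

"lurvozuv" has last vowel 'u'. The stems whose last vowel is 'u' (kefuh → kefuhoth, fugut → fugutoth) add -oth.
The other pattern: stems whose last vowel is 'a' or 'o' add the prefix ra-.
So lurvozuv → lurvozuvoth.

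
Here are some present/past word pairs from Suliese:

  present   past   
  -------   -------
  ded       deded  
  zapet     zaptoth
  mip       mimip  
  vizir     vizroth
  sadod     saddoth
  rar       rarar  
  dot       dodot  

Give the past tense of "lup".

"lup" has 1 vowel. The stems with 1 vowel (ded → deded, mip → mimip, dot → dodot) repeat the first consonant+vowel as a prefix.
So lup → lulup.

lulup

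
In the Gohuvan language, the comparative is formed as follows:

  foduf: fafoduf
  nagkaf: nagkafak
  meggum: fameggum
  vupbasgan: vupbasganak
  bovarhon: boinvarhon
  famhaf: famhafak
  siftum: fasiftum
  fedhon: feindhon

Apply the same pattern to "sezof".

seinzof

famhaf and foduf both end in -f yet inflect differently (famhafak, fafoduf), so the final letter is not what conditions the rule; the last vowel is.
"sezof" has last vowel 'o'. The stems whose last vowel is 'o' (fedhon → feindhon, bovarhon → boinvarhon) insert -in- after the first vowel.
The other patterns: stems whose last vowel is 'a' add -ak; stems whose last vowel is 'u' add the prefix fa-.
So sezof → seinzof.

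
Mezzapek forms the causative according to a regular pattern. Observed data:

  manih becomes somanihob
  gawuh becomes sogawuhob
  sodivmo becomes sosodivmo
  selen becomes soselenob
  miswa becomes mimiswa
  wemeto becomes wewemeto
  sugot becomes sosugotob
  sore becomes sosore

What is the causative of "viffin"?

soviffinob

sore and selen both have last vowel 'e' yet inflect differently (sosore, soselenob), so the last vowel is not what conditions the rule; whether the stem ends in a vowel or a consonant is.
"viffin" ends in a consonant. The stems ending in a consonant (gawuh → sogawuhob, manih → somanihob, selen → soselenob) add so- … -ob around the stem.
The other pattern: stems ending in a vowel repeat the first consonant+vowel as a prefix.
So viffin → soviffinob.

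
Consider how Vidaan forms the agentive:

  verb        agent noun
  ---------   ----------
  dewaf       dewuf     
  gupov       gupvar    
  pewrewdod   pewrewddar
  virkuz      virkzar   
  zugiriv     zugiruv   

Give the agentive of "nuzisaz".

nuzisuz

gupov and zugiriv both end in -v yet inflect differently (gupvar, zugiruv), so the final letter is not what conditions the rule; the last vowel is.
"nuzisaz" has last vowel 'a'. The one such stem in the data (dewaf → dewuf) changes the last vowel to 'u' (as does zugiriv), so the same rule applies.
So nuzisaz → nuzisuz.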